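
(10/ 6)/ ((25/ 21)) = 7/ 5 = 1.40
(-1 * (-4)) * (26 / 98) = 52 / 49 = 1.06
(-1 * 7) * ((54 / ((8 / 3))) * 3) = -1701 / 4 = -425.25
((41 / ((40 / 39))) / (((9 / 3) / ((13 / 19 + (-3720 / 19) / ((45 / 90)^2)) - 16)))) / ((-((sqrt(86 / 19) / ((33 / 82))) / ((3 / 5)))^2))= 1932982623 / 14104000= 137.05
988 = 988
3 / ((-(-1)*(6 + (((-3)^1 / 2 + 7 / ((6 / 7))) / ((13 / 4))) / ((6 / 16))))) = 351 / 1342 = 0.26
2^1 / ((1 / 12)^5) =497664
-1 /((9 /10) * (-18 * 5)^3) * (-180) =-1 /3645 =-0.00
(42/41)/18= 7/123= 0.06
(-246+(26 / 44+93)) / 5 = -3353 / 110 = -30.48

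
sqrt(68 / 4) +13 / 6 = 13 / 6 +sqrt(17) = 6.29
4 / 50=2 / 25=0.08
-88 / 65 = -1.35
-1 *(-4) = 4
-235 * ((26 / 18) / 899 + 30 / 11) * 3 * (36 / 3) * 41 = -9360325420 / 9889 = -946539.13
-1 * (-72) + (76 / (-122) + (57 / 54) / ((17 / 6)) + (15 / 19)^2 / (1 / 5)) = 84079768 / 1123071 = 74.87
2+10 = 12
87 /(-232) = -3 /8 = -0.38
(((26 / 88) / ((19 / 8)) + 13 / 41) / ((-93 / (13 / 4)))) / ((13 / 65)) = -81965 / 1062556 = -0.08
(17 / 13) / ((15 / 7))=119 / 195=0.61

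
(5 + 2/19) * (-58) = -5626/19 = -296.11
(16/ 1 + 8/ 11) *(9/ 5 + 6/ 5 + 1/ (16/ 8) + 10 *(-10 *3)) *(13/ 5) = -709228/ 55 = -12895.05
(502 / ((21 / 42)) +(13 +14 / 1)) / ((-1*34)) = -1031 / 34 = -30.32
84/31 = 2.71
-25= -25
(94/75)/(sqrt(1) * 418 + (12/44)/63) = 7238/2413975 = 0.00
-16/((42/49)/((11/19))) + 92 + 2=4742/57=83.19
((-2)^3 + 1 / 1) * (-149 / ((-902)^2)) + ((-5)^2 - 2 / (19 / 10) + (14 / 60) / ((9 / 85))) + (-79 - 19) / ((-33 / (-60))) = -63453883199 / 417378852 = -152.03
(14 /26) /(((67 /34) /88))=20944 /871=24.05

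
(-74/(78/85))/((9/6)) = -6290/117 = -53.76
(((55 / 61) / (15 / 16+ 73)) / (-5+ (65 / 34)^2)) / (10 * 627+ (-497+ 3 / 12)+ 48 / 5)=-4069120 / 2595654544301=-0.00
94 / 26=47 / 13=3.62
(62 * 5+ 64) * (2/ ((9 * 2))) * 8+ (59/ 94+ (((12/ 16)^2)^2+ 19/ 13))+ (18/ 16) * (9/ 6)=336.54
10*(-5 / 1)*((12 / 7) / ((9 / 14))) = -400 / 3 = -133.33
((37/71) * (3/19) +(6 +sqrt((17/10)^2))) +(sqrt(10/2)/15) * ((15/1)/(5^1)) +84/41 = 10.28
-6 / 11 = -0.55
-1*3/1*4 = -12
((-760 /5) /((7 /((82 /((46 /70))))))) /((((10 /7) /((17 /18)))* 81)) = -370804 /16767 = -22.12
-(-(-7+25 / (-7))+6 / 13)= -1004 / 91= -11.03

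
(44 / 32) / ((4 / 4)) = 11 / 8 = 1.38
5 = 5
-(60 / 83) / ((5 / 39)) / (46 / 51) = -11934 / 1909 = -6.25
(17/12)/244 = 17/2928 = 0.01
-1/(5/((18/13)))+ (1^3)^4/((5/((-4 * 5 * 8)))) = -32.28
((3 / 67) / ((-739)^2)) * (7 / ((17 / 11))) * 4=924 / 622031819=0.00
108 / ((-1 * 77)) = -1.40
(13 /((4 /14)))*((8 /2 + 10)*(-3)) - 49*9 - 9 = -2361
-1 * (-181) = 181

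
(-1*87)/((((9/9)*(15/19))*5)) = -551/25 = -22.04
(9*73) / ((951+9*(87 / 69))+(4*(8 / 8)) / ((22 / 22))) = 15111 / 22226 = 0.68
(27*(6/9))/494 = 0.04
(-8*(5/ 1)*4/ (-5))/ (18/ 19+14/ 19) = 19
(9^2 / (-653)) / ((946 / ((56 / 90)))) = -126 / 1544345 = -0.00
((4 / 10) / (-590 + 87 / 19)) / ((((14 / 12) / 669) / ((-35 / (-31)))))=-152532 / 344813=-0.44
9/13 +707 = 9200/13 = 707.69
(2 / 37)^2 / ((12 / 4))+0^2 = 4 / 4107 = 0.00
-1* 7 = -7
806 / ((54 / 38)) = 15314 / 27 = 567.19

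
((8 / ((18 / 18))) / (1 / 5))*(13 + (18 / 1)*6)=4840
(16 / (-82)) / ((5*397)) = -8 / 81385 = -0.00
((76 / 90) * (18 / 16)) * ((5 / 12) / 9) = 19 / 432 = 0.04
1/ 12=0.08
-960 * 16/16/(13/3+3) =-1440/11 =-130.91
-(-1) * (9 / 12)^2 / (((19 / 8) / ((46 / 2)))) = 207 / 38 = 5.45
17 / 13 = 1.31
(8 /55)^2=64 /3025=0.02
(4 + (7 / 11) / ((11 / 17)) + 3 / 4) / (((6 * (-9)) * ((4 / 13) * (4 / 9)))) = -12025 / 15488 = -0.78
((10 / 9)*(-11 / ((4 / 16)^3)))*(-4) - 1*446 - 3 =2679.89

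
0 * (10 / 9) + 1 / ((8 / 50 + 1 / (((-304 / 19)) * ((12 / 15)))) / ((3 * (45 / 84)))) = 18000 / 917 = 19.63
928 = 928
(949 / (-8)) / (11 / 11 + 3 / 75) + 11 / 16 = -907 / 8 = -113.38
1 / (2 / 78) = 39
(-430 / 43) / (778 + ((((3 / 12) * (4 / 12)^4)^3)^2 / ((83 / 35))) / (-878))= -843029300900511498240 / 65587679610059794563037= -0.01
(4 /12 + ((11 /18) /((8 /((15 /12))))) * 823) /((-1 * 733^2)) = -45457 /309478464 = -0.00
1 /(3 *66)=1 /198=0.01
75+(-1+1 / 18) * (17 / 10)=13211 / 180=73.39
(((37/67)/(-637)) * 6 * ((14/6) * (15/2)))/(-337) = 555/2054689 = 0.00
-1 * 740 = -740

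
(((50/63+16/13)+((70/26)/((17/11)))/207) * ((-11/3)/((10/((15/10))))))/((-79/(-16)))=-9547604/42163485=-0.23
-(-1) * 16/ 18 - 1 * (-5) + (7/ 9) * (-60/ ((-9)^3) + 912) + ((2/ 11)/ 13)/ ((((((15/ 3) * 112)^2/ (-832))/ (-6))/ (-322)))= 3011035369/ 4209975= 715.21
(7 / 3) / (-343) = -1 / 147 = -0.01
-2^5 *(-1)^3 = 32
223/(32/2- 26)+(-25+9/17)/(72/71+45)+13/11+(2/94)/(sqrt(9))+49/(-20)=-251561927/10441332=-24.09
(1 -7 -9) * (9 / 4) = -135 / 4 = -33.75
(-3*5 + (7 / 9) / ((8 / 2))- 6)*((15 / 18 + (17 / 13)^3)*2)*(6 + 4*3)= -2299.10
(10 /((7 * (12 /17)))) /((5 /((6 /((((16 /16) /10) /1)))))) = 170 /7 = 24.29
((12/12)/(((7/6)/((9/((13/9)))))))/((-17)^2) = 486/26299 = 0.02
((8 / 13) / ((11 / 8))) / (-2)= -32 / 143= -0.22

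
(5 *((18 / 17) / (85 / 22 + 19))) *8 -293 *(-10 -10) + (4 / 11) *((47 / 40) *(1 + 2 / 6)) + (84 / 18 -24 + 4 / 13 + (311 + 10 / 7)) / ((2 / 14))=48399630339 / 6113965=7916.24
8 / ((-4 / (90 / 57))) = -60 / 19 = -3.16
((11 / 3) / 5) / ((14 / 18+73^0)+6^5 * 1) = 33 / 350000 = 0.00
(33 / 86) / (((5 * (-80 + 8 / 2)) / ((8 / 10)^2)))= -66 / 102125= -0.00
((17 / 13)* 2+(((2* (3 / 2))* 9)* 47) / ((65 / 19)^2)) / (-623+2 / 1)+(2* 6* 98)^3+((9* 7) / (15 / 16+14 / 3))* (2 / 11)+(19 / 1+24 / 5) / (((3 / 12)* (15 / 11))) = 12626566285450591211 / 7763602275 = 1626379847.68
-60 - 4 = -64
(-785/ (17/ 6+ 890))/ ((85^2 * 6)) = -157/ 7740865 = -0.00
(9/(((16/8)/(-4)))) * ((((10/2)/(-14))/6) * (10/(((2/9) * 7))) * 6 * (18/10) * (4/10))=1458/49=29.76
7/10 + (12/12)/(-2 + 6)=19/20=0.95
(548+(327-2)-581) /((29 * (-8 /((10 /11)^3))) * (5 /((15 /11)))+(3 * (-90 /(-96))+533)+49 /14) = -1752000 /3557549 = -0.49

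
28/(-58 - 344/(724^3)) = -1328261984/2751399867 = -0.48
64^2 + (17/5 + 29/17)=348594/85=4101.11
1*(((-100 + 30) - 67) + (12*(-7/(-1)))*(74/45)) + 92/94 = 1489/705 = 2.11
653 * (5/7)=466.43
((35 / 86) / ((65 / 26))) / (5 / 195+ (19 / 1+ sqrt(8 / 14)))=708981 / 82729076-10647 * sqrt(7) / 82729076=0.01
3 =3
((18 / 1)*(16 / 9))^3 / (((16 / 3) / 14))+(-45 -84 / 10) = 429813 / 5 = 85962.60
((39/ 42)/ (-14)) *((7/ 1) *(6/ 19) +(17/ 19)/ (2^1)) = -1313/ 7448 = -0.18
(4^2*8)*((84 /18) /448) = 4 /3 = 1.33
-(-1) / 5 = 1 / 5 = 0.20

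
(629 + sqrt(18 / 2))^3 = 252435968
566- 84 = 482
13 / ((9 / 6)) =26 / 3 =8.67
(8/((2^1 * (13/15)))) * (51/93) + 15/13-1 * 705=-282630/403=-701.32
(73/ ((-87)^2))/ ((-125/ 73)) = -5329/ 946125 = -0.01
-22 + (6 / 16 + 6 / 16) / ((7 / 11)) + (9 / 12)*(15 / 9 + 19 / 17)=-8917 / 476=-18.73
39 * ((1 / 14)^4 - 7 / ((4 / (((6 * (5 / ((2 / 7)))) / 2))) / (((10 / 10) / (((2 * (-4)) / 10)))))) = 344123403 / 76832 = 4478.91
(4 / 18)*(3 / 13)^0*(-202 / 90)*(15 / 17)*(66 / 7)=-4444 / 1071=-4.15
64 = 64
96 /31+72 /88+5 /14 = 4.27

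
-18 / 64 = -9 / 32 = -0.28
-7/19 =-0.37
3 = 3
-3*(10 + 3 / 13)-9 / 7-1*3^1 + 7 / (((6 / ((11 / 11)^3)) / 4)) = -8275 / 273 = -30.31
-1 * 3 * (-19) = 57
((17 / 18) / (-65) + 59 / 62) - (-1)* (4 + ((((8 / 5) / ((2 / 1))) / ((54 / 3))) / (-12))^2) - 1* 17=-354392417 / 29378700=-12.06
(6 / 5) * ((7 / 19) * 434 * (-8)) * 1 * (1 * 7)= -1020768 / 95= -10744.93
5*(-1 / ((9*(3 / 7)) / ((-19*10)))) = 246.30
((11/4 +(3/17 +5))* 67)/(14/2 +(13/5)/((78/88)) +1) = 541695/11152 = 48.57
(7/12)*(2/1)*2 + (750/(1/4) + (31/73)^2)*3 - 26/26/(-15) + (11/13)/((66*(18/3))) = 112265440529/12469860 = 9002.94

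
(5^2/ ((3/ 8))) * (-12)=-800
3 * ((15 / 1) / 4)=45 / 4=11.25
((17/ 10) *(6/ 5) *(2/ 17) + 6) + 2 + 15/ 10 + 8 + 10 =1387/ 50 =27.74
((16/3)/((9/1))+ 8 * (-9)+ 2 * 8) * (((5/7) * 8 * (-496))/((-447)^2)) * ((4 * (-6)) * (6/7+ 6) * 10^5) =-379912192000000/29371923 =-12934535.88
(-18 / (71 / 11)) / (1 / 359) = -71082 / 71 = -1001.15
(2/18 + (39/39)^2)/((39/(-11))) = -110/351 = -0.31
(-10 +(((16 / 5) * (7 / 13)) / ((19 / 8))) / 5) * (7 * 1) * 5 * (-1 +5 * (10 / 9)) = -17465098 / 11115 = -1571.31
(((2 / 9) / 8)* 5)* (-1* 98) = -245 / 18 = -13.61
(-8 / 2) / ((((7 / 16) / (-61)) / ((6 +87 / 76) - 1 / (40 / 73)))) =1972984 / 665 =2966.89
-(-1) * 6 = 6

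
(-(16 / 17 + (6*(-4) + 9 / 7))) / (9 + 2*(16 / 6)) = 7773 / 5117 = 1.52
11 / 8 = 1.38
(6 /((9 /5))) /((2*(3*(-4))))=-5 /36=-0.14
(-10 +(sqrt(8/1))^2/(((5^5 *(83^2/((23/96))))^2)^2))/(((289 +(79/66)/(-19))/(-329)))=224008199287555722397874999999997251121857/19673026575932627077668750000000000000000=11.39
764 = 764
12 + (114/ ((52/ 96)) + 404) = 8144/ 13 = 626.46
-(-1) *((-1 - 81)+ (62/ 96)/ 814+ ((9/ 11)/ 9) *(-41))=-3349505/ 39072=-85.73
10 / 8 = 1.25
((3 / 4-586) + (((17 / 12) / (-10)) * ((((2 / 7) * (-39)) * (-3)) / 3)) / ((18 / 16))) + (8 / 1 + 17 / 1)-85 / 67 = -47521861 / 84420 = -562.92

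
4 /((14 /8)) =16 /7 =2.29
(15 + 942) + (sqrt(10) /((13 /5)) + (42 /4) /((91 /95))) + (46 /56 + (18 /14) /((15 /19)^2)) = 5 * sqrt(10) /13 + 8834697 /9100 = 972.06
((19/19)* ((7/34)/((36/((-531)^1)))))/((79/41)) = -1.58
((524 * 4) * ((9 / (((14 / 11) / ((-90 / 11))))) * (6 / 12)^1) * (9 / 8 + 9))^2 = 18468119477025 / 49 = 376900397490.31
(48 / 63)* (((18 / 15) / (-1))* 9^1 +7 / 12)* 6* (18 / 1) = -29424 / 35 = -840.69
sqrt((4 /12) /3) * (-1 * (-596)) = 596 /3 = 198.67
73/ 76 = 0.96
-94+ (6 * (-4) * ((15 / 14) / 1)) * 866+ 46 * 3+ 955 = -148887 / 7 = -21269.57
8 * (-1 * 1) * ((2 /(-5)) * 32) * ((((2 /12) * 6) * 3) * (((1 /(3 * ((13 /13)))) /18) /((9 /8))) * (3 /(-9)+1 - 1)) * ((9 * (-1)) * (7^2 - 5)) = 90112 /135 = 667.50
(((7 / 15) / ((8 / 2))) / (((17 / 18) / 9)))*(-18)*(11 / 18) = -2079 / 170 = -12.23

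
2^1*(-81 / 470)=-81 / 235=-0.34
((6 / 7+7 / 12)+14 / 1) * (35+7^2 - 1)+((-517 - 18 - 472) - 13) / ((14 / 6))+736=18965 / 12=1580.42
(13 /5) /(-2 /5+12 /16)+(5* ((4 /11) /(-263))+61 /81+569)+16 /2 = 959880274 /1640331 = 585.17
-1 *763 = -763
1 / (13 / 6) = 6 / 13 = 0.46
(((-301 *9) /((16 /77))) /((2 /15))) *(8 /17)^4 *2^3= -3203988480 /83521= -38361.47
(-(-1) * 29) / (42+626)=29 / 668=0.04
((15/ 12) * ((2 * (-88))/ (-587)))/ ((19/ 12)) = 2640/ 11153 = 0.24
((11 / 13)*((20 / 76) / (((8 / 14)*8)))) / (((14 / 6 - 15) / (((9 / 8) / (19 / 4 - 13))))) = 315 / 600704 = 0.00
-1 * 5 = -5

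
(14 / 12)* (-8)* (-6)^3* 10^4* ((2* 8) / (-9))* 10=-358400000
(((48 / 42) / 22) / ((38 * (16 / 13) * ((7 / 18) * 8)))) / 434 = 0.00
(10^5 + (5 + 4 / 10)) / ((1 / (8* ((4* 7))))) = 112006048 / 5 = 22401209.60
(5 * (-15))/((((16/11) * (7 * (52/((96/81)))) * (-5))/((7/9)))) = 55/2106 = 0.03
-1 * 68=-68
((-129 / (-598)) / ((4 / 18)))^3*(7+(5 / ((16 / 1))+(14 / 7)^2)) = 283253466861 / 27372440576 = 10.35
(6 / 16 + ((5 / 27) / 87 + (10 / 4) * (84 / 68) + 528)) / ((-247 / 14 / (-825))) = 326834298175 / 13151268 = 24851.92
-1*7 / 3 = -7 / 3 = -2.33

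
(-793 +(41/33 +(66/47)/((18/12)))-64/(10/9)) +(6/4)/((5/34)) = -6500407/7755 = -838.22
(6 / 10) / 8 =3 / 40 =0.08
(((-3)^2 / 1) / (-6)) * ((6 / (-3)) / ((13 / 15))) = 45 / 13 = 3.46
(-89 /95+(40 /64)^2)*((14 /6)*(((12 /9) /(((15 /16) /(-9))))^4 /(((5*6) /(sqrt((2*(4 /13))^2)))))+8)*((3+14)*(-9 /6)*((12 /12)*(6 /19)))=3335811583617 /586625000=5686.45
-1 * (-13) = 13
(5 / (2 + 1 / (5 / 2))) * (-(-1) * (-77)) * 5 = -9625 / 12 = -802.08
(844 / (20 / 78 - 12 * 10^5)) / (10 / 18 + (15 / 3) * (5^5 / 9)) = -24687 / 60956986975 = -0.00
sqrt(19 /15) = sqrt(285) /15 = 1.13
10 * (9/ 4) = 45/ 2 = 22.50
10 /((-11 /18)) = -180 /11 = -16.36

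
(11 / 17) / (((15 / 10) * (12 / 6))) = 11 / 51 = 0.22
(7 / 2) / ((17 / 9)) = 63 / 34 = 1.85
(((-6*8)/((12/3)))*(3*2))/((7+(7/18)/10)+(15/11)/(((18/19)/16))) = -142560/59537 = -2.39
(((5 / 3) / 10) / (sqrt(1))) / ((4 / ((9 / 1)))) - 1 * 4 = -29 / 8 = -3.62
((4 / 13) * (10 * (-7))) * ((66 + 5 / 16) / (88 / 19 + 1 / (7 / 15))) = -4938955 / 23426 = -210.83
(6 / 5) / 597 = 0.00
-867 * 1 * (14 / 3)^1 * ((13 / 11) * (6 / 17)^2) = -6552 / 11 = -595.64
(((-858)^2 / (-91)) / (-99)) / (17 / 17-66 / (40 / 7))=-11440 / 1477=-7.75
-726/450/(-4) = 121/300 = 0.40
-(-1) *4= 4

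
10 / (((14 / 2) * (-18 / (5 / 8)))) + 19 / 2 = 4763 / 504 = 9.45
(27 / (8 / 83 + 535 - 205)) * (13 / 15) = 9711 / 136990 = 0.07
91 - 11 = 80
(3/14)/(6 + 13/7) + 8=883/110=8.03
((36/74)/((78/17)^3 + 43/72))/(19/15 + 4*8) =95508720/634739532389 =0.00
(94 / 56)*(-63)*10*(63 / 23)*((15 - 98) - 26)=14523705 / 46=315732.72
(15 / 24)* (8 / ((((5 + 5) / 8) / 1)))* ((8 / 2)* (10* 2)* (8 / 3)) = 2560 / 3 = 853.33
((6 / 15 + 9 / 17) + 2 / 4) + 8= 1603 / 170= 9.43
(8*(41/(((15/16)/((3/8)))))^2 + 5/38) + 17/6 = 3070369/1425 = 2154.64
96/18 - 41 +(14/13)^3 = -226847/6591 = -34.42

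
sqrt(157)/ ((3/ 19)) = 19*sqrt(157)/ 3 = 79.36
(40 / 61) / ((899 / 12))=480 / 54839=0.01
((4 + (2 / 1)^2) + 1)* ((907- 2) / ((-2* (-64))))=8145 / 128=63.63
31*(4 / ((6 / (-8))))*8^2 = -31744 / 3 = -10581.33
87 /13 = 6.69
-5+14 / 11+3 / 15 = -194 / 55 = -3.53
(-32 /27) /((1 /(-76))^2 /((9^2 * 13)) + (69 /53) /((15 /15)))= -382047744 /419666885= -0.91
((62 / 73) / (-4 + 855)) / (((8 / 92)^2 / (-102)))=-36363 / 2701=-13.46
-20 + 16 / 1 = -4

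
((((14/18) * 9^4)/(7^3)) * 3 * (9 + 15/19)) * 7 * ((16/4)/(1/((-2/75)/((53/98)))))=-15186528/25175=-603.24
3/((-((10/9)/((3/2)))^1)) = -81/20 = -4.05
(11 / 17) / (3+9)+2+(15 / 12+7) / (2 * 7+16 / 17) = 2.61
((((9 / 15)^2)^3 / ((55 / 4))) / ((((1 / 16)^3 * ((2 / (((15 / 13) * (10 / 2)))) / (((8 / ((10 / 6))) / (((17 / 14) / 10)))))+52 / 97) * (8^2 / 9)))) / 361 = 164226134016 / 66606325539771875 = 0.00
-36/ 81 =-4/ 9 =-0.44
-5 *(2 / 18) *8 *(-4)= 160 / 9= 17.78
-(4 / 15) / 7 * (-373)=1492 / 105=14.21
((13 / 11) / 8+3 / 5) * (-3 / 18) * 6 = -329 / 440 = -0.75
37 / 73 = 0.51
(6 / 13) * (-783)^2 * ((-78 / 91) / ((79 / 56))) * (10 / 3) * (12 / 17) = -7062785280 / 17459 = -404535.50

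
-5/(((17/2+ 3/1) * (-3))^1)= 10/69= 0.14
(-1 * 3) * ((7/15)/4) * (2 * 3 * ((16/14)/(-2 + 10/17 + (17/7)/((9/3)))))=4284/1075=3.99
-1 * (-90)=90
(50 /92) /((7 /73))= 1825 /322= 5.67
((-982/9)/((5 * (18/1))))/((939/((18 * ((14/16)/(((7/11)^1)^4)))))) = -7188731/57973860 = -0.12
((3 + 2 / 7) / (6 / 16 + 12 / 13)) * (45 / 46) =52 / 21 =2.48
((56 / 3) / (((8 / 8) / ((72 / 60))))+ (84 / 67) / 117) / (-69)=-0.32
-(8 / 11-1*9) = 91 / 11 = 8.27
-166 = -166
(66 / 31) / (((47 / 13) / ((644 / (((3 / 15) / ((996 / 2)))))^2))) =1514252031536.58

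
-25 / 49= -0.51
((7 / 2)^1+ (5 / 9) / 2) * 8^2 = 2176 / 9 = 241.78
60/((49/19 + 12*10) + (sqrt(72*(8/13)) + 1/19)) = 8632650/17591941 - 129960*sqrt(13)/17591941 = 0.46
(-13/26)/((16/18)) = -9/16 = -0.56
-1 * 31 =-31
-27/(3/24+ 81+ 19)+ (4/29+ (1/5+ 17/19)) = 236124/245195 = 0.96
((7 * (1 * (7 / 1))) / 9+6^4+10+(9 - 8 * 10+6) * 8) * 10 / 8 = 35615 / 36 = 989.31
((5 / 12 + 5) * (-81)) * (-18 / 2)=15795 / 4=3948.75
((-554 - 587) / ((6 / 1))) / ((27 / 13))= -14833 / 162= -91.56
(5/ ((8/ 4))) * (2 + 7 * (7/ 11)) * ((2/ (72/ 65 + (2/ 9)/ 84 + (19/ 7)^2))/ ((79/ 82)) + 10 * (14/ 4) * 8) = 5729854354000/ 1267068913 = 4522.13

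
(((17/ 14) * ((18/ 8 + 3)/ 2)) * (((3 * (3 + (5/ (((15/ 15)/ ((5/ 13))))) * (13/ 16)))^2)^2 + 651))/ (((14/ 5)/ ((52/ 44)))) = 7766784629955/ 161480704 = 48097.29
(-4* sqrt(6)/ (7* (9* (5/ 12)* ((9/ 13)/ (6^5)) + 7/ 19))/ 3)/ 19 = -19968* sqrt(6)/ 734489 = -0.07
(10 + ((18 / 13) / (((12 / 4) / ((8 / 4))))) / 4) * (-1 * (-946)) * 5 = 629090 / 13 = 48391.54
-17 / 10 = -1.70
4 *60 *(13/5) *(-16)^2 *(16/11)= 2555904/11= 232354.91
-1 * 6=-6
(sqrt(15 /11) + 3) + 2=sqrt(165) /11 + 5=6.17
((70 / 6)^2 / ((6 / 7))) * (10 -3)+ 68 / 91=5465947 / 4914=1112.32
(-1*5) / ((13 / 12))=-60 / 13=-4.62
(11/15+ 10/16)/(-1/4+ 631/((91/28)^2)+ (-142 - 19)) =-27547/2058630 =-0.01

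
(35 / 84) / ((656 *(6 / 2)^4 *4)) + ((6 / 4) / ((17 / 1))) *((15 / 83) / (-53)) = -57012965 / 190736135424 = -0.00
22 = 22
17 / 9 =1.89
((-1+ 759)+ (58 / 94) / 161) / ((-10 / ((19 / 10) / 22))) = -21796097 / 3329480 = -6.55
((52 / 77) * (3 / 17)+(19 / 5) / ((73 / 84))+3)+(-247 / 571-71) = -17444023491 / 272815235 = -63.94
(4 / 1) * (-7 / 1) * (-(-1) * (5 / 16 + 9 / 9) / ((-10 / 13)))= 1911 / 40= 47.78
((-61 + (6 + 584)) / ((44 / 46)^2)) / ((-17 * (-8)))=279841 / 65824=4.25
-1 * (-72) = 72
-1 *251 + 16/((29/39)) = -6655/29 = -229.48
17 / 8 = 2.12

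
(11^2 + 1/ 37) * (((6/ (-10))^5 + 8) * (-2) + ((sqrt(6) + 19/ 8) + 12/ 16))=-1242.95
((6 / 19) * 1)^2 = 36 / 361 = 0.10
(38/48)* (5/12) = 95/288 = 0.33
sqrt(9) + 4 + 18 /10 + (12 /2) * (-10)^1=-256 /5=-51.20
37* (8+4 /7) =2220 /7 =317.14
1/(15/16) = 16/15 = 1.07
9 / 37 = 0.24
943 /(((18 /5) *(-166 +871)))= 943 /2538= 0.37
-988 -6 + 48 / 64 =-3973 / 4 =-993.25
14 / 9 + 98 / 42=35 / 9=3.89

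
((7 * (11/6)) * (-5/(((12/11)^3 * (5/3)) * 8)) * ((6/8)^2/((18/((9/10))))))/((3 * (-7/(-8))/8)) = -14641/46080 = -0.32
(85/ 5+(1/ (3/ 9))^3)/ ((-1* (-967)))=44/ 967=0.05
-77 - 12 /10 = -391 /5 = -78.20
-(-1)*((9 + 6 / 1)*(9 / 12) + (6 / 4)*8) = 93 / 4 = 23.25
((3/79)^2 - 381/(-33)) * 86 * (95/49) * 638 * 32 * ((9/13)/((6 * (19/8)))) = 7591713653760/3975517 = 1909616.70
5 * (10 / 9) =50 / 9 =5.56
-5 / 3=-1.67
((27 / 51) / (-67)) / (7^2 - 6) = -9 / 48977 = -0.00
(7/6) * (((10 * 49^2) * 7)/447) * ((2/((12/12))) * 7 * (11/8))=45294865/5364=8444.23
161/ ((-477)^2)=161/ 227529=0.00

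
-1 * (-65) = 65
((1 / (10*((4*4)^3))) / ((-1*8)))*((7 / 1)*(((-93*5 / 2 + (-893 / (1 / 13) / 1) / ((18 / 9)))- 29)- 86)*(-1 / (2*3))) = -5383 / 245760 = -0.02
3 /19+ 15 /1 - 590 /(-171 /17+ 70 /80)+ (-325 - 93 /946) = -5515781621 /22449526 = -245.70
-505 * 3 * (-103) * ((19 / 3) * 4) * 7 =27671980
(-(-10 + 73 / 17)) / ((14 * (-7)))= -97 / 1666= -0.06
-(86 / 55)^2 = -2.44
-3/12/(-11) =1/44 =0.02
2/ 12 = 1/ 6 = 0.17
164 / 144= 41 / 36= 1.14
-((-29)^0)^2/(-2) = 1/2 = 0.50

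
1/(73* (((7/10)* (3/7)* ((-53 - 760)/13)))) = -130/178047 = -0.00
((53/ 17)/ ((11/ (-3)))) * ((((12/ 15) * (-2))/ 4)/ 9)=106/ 2805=0.04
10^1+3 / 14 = 143 / 14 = 10.21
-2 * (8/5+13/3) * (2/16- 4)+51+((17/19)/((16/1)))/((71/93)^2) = 2231557499/22986960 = 97.08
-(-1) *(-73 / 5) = -73 / 5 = -14.60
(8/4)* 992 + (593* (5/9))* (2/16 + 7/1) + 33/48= 207935/48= 4331.98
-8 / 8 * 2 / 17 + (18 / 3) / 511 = -920 / 8687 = -0.11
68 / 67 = 1.01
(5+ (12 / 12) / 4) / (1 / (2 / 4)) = 21 / 8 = 2.62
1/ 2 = 0.50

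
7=7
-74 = -74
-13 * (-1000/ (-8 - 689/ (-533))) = -21320/ 11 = -1938.18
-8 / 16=-1 / 2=-0.50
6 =6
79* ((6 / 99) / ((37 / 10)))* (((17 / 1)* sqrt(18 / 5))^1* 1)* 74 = 10744* sqrt(10) / 11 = 3088.68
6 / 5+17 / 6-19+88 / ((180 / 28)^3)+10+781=141492443 / 182250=776.36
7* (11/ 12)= 77/ 12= 6.42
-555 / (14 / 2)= -555 / 7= -79.29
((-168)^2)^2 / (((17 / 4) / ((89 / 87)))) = 191742749.60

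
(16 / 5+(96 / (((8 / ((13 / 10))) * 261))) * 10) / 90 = 826 / 19575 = 0.04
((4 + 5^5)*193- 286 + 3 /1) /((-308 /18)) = -246933 /7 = -35276.14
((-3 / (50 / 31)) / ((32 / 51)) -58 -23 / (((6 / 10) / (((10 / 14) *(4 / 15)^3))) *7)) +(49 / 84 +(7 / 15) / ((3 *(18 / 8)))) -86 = -146.39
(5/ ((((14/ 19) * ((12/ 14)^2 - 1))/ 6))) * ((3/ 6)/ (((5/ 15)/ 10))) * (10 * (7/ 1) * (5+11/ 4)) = -32468625/ 26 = -1248793.27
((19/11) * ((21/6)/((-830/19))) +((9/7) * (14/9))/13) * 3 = 11007/237380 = 0.05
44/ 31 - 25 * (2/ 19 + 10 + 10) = -295214/ 589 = -501.21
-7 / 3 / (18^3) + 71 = 1242209 / 17496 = 71.00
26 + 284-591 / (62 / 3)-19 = 16269 / 62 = 262.40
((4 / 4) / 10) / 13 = 1 / 130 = 0.01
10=10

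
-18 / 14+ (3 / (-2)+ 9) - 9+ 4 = 17 / 14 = 1.21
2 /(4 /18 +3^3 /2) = 36 /247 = 0.15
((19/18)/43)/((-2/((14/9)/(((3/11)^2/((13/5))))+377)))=-3319433/626940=-5.29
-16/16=-1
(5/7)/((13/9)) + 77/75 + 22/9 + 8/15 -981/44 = -16032871/900900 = -17.80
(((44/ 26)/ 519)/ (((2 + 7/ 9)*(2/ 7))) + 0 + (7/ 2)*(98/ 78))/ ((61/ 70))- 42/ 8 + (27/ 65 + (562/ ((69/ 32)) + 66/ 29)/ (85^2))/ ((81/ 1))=-24865247546837/ 128522521186020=-0.19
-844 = -844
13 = 13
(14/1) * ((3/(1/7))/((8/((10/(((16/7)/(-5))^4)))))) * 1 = 1102959375/131072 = 8414.91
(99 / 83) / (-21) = -33 / 581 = -0.06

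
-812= -812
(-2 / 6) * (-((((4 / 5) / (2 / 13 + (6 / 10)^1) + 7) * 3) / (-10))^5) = -249241568319 / 9039207968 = -27.57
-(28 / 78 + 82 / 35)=-3688 / 1365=-2.70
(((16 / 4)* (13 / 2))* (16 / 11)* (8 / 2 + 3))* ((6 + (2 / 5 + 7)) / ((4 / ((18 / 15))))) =292656 / 275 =1064.20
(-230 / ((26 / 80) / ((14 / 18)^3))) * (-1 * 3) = 3155600 / 3159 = 998.92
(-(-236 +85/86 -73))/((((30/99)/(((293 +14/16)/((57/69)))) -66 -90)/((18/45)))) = -47267210001/59848751060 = -0.79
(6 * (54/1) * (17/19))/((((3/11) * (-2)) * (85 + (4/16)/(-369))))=-14904648/2383721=-6.25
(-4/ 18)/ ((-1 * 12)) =1/ 54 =0.02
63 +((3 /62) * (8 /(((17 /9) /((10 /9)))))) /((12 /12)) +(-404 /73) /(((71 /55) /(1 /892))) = 38509784204 /609111343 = 63.22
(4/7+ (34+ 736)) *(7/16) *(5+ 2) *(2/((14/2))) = 674.25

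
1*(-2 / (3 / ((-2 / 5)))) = 4 / 15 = 0.27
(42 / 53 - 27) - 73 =-5258 / 53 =-99.21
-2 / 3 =-0.67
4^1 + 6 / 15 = 22 / 5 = 4.40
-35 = -35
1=1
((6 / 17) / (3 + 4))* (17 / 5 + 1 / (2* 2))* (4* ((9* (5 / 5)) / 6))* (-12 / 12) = -657 / 595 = -1.10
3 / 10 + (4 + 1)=53 / 10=5.30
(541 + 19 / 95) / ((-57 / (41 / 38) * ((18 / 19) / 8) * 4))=-21.63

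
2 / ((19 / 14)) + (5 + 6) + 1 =256 / 19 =13.47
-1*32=-32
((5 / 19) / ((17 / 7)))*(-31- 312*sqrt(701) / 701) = -1085 / 323- 10920*sqrt(701) / 226423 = -4.64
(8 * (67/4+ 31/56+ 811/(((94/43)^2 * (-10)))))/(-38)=-0.07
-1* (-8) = 8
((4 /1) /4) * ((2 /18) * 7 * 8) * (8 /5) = 448 /45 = 9.96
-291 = -291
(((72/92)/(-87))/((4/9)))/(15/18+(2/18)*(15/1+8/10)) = -0.01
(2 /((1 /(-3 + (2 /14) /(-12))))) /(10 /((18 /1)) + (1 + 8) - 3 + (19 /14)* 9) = -69 /215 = -0.32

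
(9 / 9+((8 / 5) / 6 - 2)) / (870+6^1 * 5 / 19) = -209 / 248400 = -0.00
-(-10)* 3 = 30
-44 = -44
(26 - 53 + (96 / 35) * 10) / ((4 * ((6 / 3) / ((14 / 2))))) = 3 / 8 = 0.38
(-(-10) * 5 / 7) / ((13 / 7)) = 50 / 13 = 3.85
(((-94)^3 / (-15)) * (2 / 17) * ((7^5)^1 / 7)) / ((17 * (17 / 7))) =27919250576 / 73695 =378848.64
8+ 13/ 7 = 69/ 7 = 9.86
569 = 569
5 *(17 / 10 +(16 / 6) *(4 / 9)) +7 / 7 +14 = 1589 / 54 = 29.43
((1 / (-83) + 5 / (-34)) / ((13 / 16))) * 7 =-25144 / 18343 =-1.37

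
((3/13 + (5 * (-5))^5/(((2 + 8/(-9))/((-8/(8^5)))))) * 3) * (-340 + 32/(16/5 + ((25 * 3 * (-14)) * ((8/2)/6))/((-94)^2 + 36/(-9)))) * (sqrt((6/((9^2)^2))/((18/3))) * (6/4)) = -216365483592395/5503660032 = -39313.02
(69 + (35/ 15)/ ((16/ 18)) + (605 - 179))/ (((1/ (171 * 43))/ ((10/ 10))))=29272293/ 8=3659036.62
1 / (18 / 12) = 2 / 3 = 0.67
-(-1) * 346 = 346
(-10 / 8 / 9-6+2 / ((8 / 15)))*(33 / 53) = -473 / 318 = -1.49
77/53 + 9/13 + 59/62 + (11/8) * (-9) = -1585393/170872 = -9.28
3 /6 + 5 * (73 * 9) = 3285.50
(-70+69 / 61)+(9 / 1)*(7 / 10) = -62.57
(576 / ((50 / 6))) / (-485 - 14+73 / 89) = -76896 / 554225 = -0.14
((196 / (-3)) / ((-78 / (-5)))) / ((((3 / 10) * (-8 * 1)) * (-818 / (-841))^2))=866419225 / 469725048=1.84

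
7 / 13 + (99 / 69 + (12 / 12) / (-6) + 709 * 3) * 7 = 26727757 / 1794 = 14898.42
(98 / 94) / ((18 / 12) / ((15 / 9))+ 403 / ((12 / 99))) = 980 / 3126111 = 0.00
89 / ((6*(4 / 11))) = 979 / 24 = 40.79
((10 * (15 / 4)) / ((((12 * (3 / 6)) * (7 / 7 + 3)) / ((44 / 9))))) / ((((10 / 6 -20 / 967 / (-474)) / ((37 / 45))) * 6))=0.63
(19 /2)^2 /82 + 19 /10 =3.00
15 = 15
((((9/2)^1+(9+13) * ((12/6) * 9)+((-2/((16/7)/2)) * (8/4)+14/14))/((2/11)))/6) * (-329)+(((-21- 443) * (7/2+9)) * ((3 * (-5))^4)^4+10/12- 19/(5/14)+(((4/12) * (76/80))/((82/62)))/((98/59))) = -612291262739501955054964159/16072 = -38096768463134765745082.39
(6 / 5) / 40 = 3 / 100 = 0.03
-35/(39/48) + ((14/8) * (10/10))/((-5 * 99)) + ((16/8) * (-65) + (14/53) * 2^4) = -230354063/1364220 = -168.85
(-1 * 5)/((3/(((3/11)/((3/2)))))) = -10/33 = -0.30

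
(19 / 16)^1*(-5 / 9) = -95 / 144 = -0.66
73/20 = 3.65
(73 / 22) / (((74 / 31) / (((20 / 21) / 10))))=2263 / 17094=0.13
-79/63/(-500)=79/31500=0.00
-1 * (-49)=49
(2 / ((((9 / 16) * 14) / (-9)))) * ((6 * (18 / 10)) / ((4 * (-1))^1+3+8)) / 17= -0.21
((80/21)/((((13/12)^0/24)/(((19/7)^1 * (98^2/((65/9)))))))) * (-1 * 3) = -12870144/13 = -990011.08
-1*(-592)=592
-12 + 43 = 31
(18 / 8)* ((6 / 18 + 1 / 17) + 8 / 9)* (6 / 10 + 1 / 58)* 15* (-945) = -24865785 / 986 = -25218.85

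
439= 439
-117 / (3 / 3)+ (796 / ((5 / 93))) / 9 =22921 / 15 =1528.07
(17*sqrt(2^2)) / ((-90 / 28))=-476 / 45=-10.58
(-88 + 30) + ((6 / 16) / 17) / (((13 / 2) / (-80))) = -12878 / 221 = -58.27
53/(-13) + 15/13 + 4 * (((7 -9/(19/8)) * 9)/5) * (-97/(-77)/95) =-23637994/9034025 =-2.62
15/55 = 3/11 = 0.27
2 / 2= 1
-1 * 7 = -7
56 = 56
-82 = -82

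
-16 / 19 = -0.84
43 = 43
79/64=1.23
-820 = -820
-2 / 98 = -0.02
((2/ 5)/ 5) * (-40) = -16/ 5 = -3.20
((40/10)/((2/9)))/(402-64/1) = 9/169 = 0.05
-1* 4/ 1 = -4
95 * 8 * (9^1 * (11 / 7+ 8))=458280 / 7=65468.57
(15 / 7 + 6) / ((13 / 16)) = 912 / 91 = 10.02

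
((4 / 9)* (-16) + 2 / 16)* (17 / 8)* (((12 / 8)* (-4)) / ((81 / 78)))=111163 / 1296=85.77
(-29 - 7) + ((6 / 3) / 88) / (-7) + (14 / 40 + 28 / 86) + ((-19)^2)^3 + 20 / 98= 10903815698777 / 231770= 47045845.88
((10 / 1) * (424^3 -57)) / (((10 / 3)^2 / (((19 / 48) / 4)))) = 4344823119 / 640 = 6788786.12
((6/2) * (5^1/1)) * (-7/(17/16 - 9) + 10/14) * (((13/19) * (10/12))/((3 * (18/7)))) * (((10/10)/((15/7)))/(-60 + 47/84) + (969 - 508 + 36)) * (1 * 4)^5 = 10850582462720/12048109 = 900604.61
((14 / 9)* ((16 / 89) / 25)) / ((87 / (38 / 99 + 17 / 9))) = 0.00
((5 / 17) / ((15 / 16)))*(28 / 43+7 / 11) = 3248 / 8041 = 0.40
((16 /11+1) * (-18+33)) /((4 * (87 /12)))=405 /319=1.27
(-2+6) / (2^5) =1 / 8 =0.12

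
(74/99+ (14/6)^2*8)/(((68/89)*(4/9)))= 11481/88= 130.47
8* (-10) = -80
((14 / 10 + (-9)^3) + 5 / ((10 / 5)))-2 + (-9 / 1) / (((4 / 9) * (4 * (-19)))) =-1104787 / 1520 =-726.83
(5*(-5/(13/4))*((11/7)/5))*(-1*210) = 6600/13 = 507.69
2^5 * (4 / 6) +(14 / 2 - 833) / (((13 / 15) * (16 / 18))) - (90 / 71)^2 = -827670017 / 786396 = -1052.49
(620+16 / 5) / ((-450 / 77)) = -119966 / 1125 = -106.64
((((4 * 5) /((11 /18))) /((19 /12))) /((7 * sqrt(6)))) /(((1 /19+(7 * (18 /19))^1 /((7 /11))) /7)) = 720 * sqrt(6) /2189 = 0.81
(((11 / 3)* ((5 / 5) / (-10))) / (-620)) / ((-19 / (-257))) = 2827 / 353400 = 0.01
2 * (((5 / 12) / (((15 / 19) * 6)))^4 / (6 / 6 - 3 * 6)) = -130321 / 18502649856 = -0.00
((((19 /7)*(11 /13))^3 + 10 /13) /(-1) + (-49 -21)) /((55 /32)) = -1998687008 /41446405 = -48.22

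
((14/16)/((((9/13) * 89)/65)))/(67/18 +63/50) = 147875/798152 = 0.19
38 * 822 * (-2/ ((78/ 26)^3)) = -20824/ 9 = -2313.78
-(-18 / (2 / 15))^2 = -18225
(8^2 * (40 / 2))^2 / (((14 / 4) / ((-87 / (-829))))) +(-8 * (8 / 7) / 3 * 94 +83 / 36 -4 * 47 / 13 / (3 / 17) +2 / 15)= 662121212521 / 13579020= 48760.60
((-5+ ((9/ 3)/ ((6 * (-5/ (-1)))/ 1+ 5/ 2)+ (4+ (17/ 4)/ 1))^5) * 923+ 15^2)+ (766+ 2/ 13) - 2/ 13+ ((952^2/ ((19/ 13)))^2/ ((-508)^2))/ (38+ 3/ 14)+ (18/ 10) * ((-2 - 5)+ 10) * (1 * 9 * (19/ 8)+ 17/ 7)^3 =730477501865022906535991013701/ 19530615453323228800000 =37401663.23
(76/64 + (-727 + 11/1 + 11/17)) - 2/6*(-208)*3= -137677/272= -506.17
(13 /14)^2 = 169 /196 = 0.86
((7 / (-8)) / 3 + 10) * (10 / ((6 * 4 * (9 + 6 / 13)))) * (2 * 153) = 257465 / 1968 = 130.83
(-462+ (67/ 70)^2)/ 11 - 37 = -4253611/ 53900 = -78.92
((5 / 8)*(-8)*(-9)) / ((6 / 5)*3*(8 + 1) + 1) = 225 / 167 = 1.35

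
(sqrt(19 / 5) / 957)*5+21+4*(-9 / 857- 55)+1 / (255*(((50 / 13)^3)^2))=-679650698988424687 / 3414609375000000+sqrt(95) / 957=-199.03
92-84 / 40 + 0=899 / 10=89.90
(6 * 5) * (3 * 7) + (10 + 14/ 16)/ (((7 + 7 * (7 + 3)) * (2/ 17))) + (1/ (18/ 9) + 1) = 779487/ 1232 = 632.70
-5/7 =-0.71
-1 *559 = -559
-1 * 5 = -5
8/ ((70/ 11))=44/ 35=1.26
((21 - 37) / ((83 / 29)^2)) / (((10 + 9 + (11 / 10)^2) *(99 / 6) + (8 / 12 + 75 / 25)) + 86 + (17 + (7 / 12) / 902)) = -910298400 / 205119637439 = -0.00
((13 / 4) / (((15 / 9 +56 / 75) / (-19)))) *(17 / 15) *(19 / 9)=-398905 / 6516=-61.22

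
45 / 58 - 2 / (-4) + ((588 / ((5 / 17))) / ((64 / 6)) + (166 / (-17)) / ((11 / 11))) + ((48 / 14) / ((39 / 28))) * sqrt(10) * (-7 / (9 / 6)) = 3528621 / 19720 - 448 * sqrt(10) / 39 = 142.61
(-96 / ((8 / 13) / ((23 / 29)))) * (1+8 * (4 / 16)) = -10764 / 29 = -371.17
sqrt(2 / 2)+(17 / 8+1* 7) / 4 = 3.28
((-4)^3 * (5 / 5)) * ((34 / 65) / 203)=-2176 / 13195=-0.16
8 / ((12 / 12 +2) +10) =8 / 13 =0.62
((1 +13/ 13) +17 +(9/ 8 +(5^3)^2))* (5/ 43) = 1819.20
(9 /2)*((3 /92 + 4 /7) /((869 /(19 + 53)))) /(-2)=-31509 /279818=-0.11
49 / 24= 2.04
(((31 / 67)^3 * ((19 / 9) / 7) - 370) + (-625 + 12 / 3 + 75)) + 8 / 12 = -17343233129 / 18948069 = -915.30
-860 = -860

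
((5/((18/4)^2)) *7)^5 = 15.42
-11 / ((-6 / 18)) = 33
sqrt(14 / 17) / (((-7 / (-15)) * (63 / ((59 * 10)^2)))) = 10744.75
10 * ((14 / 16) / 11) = 35 / 44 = 0.80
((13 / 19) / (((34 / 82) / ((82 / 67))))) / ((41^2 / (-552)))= -14352 / 21641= -0.66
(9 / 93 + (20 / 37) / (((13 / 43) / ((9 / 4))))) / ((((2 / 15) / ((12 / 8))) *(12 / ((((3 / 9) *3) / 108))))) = 25595 / 715728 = 0.04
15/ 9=5/ 3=1.67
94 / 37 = 2.54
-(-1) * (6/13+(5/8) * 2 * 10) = 337/26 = 12.96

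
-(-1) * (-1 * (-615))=615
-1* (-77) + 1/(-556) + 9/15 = 215723/2780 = 77.60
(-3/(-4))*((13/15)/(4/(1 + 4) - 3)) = -13/44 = -0.30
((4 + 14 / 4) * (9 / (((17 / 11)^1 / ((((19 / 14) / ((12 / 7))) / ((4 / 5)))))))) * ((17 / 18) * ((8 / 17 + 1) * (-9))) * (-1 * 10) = 5878125 / 1088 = 5402.69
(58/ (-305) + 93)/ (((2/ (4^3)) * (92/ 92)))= 905824/ 305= 2969.91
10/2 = 5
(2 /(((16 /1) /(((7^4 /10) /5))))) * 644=386561 /100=3865.61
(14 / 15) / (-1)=-14 / 15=-0.93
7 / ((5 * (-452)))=-7 / 2260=-0.00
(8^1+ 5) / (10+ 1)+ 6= 79 / 11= 7.18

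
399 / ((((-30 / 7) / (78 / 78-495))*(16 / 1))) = 229957 / 80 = 2874.46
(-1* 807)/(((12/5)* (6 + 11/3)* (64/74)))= -149295/3712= -40.22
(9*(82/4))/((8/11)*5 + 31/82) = 55473/1207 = 45.96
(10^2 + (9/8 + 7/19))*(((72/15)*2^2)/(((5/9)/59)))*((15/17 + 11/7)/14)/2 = 7175961612/395675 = 18136.00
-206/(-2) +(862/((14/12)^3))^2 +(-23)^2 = 295300.56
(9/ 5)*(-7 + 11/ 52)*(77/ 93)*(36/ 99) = -7413/ 2015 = -3.68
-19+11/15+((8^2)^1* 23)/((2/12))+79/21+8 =926677/105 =8825.50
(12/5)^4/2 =10368/625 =16.59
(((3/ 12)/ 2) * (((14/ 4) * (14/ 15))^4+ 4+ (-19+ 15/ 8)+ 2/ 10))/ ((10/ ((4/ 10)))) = 40883783/ 81000000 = 0.50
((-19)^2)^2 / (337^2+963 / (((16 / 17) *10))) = 20851360 / 18187411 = 1.15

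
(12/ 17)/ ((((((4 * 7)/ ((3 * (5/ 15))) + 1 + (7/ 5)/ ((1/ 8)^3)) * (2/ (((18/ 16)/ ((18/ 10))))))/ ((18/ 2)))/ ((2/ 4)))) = 0.00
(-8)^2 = 64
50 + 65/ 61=51.07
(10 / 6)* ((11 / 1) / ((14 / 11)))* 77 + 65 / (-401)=2668265 / 2406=1109.00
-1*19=-19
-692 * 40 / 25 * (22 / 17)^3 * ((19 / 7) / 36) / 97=-1.87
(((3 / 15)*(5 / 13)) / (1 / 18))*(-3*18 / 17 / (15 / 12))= -3888 / 1105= -3.52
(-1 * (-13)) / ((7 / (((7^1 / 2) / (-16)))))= -13 / 32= -0.41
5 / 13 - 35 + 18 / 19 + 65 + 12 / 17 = 32.04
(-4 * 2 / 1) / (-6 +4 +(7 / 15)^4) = 4.10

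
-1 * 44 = -44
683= 683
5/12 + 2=29/12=2.42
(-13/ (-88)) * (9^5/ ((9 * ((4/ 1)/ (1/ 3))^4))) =1053/ 22528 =0.05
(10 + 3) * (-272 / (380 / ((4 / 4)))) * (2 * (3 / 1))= -5304 / 95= -55.83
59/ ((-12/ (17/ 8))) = -1003/ 96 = -10.45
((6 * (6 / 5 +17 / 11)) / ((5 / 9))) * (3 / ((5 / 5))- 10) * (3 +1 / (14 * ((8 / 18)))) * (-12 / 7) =1124.62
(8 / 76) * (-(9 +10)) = -2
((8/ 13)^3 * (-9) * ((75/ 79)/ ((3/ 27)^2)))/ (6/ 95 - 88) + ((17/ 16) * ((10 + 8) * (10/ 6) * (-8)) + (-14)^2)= -41443690409/ 724972651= -57.17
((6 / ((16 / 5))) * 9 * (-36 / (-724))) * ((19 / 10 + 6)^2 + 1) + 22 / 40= 1556791 / 28960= 53.76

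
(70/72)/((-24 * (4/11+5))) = -0.01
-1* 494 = -494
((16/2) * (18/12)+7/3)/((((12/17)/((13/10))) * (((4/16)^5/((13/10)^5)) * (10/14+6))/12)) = 395180506448/2203125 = 179372.71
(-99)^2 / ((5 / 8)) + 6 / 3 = 78418 / 5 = 15683.60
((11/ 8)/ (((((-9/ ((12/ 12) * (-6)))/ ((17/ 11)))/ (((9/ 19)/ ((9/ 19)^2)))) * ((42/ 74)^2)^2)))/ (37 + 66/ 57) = 11501726057/ 15227862300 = 0.76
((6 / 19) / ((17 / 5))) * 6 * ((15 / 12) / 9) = 25 / 323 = 0.08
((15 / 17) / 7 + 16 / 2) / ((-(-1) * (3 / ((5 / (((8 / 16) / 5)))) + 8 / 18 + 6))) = 435150 / 348313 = 1.25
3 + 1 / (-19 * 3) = 170 / 57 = 2.98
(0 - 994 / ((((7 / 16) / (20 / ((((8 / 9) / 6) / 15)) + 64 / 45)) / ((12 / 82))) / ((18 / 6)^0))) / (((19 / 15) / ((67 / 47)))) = -27762308672 / 36613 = -758263.70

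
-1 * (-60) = 60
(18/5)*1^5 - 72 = -68.40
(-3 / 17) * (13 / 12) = -13 / 68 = -0.19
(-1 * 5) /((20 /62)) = -31 /2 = -15.50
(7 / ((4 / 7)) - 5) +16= 93 / 4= 23.25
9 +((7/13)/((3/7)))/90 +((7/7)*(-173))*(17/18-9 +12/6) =1854377/1755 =1056.63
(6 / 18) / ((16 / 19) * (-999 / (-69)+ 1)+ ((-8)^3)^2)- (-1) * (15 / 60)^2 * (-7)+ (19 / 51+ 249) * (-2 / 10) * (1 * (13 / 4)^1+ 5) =-12033092334859 / 29213469120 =-411.90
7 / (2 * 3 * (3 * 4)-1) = 7 / 71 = 0.10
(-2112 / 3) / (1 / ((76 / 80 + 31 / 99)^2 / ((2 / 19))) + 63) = -11.16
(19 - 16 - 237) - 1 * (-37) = -197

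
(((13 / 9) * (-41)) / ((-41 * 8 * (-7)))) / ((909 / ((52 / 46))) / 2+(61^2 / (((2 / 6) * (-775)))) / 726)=-15847975 / 247017604554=-0.00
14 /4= 7 /2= 3.50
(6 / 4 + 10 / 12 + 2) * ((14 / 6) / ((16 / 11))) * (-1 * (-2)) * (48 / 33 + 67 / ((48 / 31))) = 2148965 / 3456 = 621.81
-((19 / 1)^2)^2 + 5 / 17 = -2215452 / 17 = -130320.71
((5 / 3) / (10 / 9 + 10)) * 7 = 1.05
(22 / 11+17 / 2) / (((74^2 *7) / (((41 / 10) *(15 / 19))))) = 369 / 416176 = 0.00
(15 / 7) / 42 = 5 / 98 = 0.05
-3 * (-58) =174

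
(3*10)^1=30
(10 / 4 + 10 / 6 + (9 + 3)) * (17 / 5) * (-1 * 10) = -1649 / 3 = -549.67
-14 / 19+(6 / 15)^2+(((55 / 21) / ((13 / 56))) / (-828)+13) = 47586523 / 3834675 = 12.41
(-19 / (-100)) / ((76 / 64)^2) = 64 / 475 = 0.13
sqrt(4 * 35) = 2 * sqrt(35) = 11.83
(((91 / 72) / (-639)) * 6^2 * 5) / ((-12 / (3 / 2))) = 455 / 10224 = 0.04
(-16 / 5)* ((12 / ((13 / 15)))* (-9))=5184 / 13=398.77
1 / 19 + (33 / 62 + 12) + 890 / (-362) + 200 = 44802715 / 213218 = 210.13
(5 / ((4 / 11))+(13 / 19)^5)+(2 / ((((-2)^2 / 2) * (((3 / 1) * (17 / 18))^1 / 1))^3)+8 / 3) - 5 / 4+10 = 1848673463567 / 72990446322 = 25.33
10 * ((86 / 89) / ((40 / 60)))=1290 / 89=14.49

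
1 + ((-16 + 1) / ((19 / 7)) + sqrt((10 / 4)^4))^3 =605351 / 438976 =1.38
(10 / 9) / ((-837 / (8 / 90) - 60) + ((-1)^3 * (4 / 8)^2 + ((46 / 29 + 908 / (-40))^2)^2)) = 70728100000 / 12047033427566769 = 0.00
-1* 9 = -9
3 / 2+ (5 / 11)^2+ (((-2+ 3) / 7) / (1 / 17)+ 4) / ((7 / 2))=42017 / 11858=3.54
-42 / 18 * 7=-49 / 3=-16.33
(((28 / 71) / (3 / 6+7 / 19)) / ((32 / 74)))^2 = 24216241 / 21958596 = 1.10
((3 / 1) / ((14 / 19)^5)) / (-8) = -7428297 / 4302592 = -1.73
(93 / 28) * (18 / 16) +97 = 22565 / 224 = 100.74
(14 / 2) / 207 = 7 / 207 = 0.03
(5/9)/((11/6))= 10/33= 0.30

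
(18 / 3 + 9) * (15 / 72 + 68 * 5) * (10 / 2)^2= 1020625 / 8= 127578.12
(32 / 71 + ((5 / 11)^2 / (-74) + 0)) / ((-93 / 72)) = -3417036 / 9853877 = -0.35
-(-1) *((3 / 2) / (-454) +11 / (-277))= -10819 / 251516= -0.04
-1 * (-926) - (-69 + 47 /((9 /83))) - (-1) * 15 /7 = 35513 /63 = 563.70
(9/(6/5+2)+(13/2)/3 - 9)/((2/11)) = -2123/96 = -22.11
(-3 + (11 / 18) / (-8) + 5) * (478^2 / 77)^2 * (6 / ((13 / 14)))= 3615191974228 / 33033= 109441830.12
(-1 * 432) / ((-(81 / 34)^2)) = 18496 / 243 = 76.12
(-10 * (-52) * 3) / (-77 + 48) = -1560 / 29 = -53.79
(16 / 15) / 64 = 1 / 60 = 0.02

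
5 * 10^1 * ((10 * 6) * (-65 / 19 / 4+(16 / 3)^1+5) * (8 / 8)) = 540250 / 19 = 28434.21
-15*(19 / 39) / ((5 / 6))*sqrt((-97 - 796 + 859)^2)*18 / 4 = -17442 / 13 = -1341.69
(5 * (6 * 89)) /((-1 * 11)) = -2670 /11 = -242.73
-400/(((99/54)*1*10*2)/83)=-9960/11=-905.45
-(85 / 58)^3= -3.15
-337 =-337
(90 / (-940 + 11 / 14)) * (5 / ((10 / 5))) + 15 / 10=3683 / 2922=1.26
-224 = -224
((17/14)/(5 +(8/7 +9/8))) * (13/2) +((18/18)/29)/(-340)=4357713/4013020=1.09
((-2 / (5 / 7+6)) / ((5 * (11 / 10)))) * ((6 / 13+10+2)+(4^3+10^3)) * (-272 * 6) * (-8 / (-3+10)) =-730822656 / 6721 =-108737.19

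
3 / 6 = 1 / 2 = 0.50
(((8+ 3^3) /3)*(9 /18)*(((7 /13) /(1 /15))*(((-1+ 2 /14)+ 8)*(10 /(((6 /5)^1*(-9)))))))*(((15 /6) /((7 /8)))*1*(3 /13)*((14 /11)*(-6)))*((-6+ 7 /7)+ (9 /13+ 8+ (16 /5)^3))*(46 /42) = 13627040000 /217503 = 62652.19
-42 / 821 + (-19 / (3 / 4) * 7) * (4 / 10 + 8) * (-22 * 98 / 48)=823969748 / 12315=66907.82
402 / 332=201 / 166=1.21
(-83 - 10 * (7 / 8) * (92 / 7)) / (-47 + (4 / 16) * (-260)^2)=-198 / 16853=-0.01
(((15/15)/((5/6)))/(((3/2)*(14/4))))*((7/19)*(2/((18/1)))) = 8/855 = 0.01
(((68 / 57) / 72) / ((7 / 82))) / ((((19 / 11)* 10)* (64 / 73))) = 559691 / 43666560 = 0.01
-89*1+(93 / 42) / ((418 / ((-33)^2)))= -83.23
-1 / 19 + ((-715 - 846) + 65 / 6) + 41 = -172051 / 114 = -1509.22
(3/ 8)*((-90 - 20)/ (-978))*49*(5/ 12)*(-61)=-821975/ 15648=-52.53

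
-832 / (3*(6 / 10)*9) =-4160 / 81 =-51.36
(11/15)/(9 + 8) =11/255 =0.04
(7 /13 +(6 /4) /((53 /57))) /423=2965 /582894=0.01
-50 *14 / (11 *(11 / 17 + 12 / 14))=-83300 / 1969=-42.31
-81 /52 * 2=-81 /26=-3.12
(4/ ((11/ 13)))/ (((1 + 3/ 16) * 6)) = 416/ 627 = 0.66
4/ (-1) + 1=-3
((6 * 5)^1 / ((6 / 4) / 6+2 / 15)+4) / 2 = 946 / 23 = 41.13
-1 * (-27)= 27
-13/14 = -0.93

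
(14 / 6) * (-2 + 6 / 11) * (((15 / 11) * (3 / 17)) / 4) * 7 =-2940 / 2057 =-1.43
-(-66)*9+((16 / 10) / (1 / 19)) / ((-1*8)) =2951 / 5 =590.20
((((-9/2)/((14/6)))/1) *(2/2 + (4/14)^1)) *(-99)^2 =-24302.48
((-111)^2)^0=1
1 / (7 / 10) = 10 / 7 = 1.43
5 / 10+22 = 45 / 2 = 22.50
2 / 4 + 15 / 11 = 41 / 22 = 1.86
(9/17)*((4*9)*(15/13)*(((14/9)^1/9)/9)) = 0.42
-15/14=-1.07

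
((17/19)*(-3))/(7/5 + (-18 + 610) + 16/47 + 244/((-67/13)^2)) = -17933555/4028228893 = -0.00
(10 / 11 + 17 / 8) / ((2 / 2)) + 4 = 619 / 88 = 7.03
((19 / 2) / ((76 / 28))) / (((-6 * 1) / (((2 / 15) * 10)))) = -0.78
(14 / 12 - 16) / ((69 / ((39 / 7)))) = -1157 / 966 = -1.20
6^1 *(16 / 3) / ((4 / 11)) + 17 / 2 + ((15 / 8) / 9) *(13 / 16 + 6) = 37601 / 384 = 97.92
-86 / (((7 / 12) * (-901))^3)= 0.00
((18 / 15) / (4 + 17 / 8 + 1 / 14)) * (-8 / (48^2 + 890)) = -1344 / 2770795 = -0.00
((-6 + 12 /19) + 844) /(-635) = -15934 /12065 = -1.32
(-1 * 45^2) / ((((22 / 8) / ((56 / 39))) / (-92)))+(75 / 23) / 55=97275.58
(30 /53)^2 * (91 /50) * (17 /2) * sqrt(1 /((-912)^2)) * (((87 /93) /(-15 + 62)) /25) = 134589 /31104618800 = 0.00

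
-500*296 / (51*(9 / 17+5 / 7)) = -7000 / 3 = -2333.33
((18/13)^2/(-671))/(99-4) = -324/10772905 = -0.00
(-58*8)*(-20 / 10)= 928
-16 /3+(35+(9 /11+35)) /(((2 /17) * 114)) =-7 /132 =-0.05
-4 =-4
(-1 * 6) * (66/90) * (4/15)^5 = -22528/3796875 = -0.01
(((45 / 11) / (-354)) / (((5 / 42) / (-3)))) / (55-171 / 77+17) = 49 / 11741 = 0.00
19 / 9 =2.11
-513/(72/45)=-2565/8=-320.62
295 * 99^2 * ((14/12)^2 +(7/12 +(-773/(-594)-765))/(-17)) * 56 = 127304400300/17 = 7488494135.29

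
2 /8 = 1 /4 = 0.25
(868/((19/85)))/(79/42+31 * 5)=3098760/125191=24.75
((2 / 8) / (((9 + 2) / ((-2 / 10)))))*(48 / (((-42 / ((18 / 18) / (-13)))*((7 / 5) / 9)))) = -18 / 7007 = -0.00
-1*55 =-55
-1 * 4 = -4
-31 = -31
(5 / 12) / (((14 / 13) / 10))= 325 / 84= 3.87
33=33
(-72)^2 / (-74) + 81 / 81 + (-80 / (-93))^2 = -21861395 / 320013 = -68.31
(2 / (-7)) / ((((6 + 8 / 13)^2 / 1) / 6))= -507 / 12943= -0.04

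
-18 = -18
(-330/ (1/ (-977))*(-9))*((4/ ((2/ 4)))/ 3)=-7737840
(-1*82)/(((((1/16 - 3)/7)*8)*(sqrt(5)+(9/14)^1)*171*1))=-16072/802807+225008*sqrt(5)/7225263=0.05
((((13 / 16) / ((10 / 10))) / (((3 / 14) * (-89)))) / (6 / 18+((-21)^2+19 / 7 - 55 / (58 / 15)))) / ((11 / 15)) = -55419 / 410024780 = -0.00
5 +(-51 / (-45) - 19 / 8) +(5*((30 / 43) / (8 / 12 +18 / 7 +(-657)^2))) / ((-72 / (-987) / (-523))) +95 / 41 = 11539860629911 / 1917727297320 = 6.02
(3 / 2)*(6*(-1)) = -9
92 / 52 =23 / 13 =1.77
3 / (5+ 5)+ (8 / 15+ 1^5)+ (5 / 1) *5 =161 / 6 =26.83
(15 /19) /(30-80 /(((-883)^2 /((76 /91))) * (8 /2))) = 212855097 /8088487910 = 0.03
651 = 651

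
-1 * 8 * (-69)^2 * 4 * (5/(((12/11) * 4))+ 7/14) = -250746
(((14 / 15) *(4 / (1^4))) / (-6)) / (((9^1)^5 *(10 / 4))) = -56 / 13286025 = -0.00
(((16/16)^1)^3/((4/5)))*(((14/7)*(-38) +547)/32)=2355/128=18.40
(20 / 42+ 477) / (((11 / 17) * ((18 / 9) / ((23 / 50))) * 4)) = 3920557 / 92400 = 42.43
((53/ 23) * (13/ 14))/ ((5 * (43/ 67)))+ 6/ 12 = 40389/ 34615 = 1.17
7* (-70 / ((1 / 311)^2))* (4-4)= 0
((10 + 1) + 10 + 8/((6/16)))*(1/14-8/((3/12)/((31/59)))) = -1756283/2478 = -708.75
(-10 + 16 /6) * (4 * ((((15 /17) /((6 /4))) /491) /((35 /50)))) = -8800 /175287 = -0.05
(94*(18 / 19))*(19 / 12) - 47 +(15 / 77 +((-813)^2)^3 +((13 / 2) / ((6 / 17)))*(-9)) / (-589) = -88939357969793924653 / 181412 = -490261713501829.67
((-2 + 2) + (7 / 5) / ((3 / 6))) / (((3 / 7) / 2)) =196 / 15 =13.07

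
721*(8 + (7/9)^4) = 39574969/6561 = 6031.85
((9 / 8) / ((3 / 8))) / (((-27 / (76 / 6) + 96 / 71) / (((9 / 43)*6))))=-145692 / 30143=-4.83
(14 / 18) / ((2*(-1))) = -7 / 18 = -0.39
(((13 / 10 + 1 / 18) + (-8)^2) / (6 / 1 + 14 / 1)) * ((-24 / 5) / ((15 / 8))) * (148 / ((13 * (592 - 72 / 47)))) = -40915192 / 253670625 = -0.16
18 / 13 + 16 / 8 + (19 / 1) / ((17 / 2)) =1242 / 221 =5.62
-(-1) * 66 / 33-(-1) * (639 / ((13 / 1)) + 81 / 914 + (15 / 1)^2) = 3282313 / 11882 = 276.24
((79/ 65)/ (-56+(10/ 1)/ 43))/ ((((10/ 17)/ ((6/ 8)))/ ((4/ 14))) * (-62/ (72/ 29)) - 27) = 1559223/ 6836146460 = 0.00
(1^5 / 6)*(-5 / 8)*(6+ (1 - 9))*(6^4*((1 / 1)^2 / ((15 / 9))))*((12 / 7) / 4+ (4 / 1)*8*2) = 73062 / 7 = 10437.43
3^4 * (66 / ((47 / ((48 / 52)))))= 64152 / 611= 105.00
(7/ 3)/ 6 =7/ 18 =0.39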